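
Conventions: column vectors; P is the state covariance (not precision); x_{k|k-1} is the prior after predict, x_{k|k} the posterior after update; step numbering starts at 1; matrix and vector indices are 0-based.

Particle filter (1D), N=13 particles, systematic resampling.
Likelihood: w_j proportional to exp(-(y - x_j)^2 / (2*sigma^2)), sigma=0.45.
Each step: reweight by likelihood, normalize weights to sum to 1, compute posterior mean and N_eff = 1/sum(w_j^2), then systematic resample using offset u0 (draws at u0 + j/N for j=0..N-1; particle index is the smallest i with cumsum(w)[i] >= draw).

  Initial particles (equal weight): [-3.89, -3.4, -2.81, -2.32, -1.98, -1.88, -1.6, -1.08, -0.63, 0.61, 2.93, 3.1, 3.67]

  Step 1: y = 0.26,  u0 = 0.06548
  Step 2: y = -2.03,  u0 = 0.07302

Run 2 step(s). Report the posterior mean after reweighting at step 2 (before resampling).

step 1: w=[0.0000, 0.0000, 0.0000, 0.0000, 0.0000, 0.0000, 0.0002, 0.0133, 0.1585, 0.8280, 0.0000, 0.0000, 0.0000]  mean=0.3905  Neff=1.4068  idx=[8, 8, 9, 9, 9, 9, 9, 9, 9, 9, 9, 9, 9]
step 2: w=[0.5000, 0.5000, 0.0000, 0.0000, 0.0000, 0.0000, 0.0000, 0.0000, 0.0000, 0.0000, 0.0000, 0.0000, 0.0000]  mean=-0.6300  Neff=2.0001  idx=[0, 0, 0, 0, 0, 0, 1, 1, 1, 1, 1, 1, 1]

post_mean = -0.6300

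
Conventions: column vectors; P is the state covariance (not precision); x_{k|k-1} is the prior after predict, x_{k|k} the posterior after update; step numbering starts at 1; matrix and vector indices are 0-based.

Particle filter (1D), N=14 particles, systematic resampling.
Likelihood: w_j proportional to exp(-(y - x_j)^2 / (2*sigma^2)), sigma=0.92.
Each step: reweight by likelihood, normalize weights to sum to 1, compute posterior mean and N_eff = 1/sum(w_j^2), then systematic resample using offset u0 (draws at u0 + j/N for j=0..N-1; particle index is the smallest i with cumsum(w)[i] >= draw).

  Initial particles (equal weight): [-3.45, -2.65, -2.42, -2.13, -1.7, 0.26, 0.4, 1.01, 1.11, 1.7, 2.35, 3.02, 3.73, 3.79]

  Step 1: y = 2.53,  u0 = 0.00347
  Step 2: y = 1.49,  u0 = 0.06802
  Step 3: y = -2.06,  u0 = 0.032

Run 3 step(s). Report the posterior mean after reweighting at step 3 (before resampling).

step 1: w=[0.0000, 0.0000, 0.0000, 0.0000, 0.0000, 0.0119, 0.0171, 0.0637, 0.0758, 0.1661, 0.2447, 0.2165, 0.1066, 0.0977]  mean=2.4372  Neff=6.0436  idx=[5, 7, 8, 9, 9, 10, 10, 10, 10, 11, 11, 11, 12, 13]
step 2: w=[0.0540, 0.1151, 0.1211, 0.1285, 0.1285, 0.0852, 0.0852, 0.0852, 0.0852, 0.0331, 0.0331, 0.0331, 0.0068, 0.0058]  mean=1.8499  Neff=10.3859  idx=[1, 1, 2, 2, 3, 4, 4, 5, 6, 6, 7, 8, 10, 13]
step 3: w=[0.2792, 0.2792, 0.1931, 0.1931, 0.0172, 0.0172, 0.0172, 0.0007, 0.0007, 0.0007, 0.0007, 0.0007, 0.0000, 0.0000]  mean=1.0894  Neff=4.3231  idx=[0, 0, 0, 0, 1, 1, 1, 1, 2, 2, 2, 3, 3, 4]

post_mean = 1.0894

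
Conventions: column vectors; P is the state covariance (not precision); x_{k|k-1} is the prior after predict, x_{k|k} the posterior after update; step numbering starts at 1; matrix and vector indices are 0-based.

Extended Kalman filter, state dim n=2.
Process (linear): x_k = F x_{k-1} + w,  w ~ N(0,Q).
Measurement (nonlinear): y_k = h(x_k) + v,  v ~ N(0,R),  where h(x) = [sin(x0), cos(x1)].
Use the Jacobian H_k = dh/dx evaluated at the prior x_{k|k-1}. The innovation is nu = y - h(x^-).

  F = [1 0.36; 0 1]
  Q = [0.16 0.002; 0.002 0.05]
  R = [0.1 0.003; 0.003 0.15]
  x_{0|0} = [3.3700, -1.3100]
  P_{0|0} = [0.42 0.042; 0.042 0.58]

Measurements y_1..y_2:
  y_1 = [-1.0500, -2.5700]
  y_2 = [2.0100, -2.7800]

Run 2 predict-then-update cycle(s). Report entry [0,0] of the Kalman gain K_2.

step 1: x^-=[2.8984, -1.3100]  P^-=[0.6854 0.2528; 0.2528 0.6300]  H_jac=[-0.9706 0.0000; 0.0000 0.9662]  S=[0.7457 -0.2341; -0.2341 0.7381]  K=[-0.8754 0.0533; -0.0779 0.7999]  nu=[-1.2908, -2.8279]  x^+=[3.8776, -3.4715]  P^+=[0.0900 0.0056; 0.0056 0.1239]
step 2: x^-=[2.6279, -3.4715]  P^-=[0.2701 0.0522; 0.0522 0.1739]  H_jac=[-0.8709 0.0000; 0.0000 -0.3240]  S=[0.3049 0.0177; 0.0177 0.1683]  K=[-0.7705 -0.0193; -0.1304 -0.3212]  nu=[1.5186, -1.8339]  x^+=[1.4933, -3.0805]  P^+=[0.0885 0.0161; 0.0161 0.1499]

K[0,0] = -0.7705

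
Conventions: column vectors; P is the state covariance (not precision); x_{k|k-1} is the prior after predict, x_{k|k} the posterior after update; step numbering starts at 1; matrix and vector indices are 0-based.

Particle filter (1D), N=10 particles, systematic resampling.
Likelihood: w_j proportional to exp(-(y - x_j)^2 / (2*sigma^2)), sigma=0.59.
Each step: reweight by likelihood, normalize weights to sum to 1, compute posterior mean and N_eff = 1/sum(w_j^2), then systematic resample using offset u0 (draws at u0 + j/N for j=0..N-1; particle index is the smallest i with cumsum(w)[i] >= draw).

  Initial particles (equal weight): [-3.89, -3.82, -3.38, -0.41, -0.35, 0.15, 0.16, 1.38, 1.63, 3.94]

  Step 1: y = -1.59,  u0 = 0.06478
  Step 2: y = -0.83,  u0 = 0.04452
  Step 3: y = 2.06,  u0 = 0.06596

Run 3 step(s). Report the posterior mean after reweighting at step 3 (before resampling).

post_mean = -0.3798

step 1: w=[0.0018, 0.0028, 0.0356, 0.4804, 0.3899, 0.0459, 0.0436, 0.0000, 0.0000, 0.0000]  mean=-0.4575  Neff=2.5767  idx=[3, 3, 3, 3, 3, 4, 4, 4, 4, 6]
step 2: w=[0.1109, 0.1109, 0.1109, 0.1109, 0.1109, 0.1026, 0.1026, 0.1026, 0.1026, 0.0350]  mean=-0.3654  Neff=9.5372  idx=[0, 1, 2, 3, 4, 4, 5, 6, 7, 8]
step 3: w=[0.0827, 0.0827, 0.0827, 0.0827, 0.0827, 0.0827, 0.1259, 0.1259, 0.1259, 0.1259]  mean=-0.3798  Neff=9.5705  idx=[0, 2, 3, 4, 5, 6, 7, 8, 8, 9]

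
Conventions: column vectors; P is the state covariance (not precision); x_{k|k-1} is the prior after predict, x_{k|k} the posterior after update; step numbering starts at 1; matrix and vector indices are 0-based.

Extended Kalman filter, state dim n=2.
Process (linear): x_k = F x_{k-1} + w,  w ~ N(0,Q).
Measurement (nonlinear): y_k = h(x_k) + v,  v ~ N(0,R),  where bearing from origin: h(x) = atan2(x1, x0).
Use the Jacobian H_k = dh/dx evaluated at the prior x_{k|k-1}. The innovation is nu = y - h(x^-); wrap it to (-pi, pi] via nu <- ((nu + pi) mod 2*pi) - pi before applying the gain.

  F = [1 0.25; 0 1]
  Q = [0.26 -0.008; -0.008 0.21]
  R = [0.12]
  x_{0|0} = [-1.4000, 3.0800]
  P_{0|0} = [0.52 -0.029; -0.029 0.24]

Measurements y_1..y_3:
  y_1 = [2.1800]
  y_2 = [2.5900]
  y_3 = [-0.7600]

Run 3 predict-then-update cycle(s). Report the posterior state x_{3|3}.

step 1: x^-=[-0.6300, 3.0800]  P^-=[0.7805 0.0230; 0.0230 0.4500]  H_jac=[-0.3116 -0.0637]  S=[0.1985]  K=[-1.2325; -0.1806]  nu=[0.4074]  x^+=[-1.1322, 3.0064]  P^+=[0.4789 -0.0212; -0.0212 0.4435]
step 2: x^-=[-0.3806, 3.0064]  P^-=[0.7560 0.0817; 0.0817 0.6535]  H_jac=[-0.3274 -0.0414]  S=[0.2044]  K=[-1.2277; -0.2634]  nu=[0.8933]  x^+=[-1.4772, 2.7711]  P^+=[0.4480 0.0156; 0.0156 0.6393]
step 3: x^-=[-0.7844, 2.7711]  P^-=[0.7558 0.1675; 0.1675 0.8493]  H_jac=[-0.3341 -0.0946]  S=[0.2225]  K=[-1.2058; -0.6123]  nu=[-2.6067]  x^+=[2.3587, 4.3673]  P^+=[0.4322 0.0031; 0.0031 0.7659]

x_post = [2.3587, 4.3673]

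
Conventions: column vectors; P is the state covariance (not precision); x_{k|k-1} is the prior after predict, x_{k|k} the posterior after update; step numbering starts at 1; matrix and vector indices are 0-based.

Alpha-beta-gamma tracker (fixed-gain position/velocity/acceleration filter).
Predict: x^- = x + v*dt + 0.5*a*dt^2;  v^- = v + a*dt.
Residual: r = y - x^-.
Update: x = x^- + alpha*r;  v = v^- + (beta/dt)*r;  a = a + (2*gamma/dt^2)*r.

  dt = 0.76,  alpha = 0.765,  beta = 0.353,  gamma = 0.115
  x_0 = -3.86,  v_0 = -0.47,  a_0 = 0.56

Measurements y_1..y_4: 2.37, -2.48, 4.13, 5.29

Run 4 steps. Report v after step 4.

v_post = 4.7291

step 1: x_pred=-4.0555  r=6.4255  x^+=0.8600  v^+=2.9401  a^+=3.1186
step 2: x_pred=3.9951  r=-6.4751  x^+=-0.9583  v^+=2.3027  a^+=0.5402
step 3: x_pred=0.9477  r=3.1823  x^+=3.3822  v^+=4.1914  a^+=1.8074
step 4: x_pred=7.0896  r=-1.7996  x^+=5.7129  v^+=4.7291  a^+=1.0908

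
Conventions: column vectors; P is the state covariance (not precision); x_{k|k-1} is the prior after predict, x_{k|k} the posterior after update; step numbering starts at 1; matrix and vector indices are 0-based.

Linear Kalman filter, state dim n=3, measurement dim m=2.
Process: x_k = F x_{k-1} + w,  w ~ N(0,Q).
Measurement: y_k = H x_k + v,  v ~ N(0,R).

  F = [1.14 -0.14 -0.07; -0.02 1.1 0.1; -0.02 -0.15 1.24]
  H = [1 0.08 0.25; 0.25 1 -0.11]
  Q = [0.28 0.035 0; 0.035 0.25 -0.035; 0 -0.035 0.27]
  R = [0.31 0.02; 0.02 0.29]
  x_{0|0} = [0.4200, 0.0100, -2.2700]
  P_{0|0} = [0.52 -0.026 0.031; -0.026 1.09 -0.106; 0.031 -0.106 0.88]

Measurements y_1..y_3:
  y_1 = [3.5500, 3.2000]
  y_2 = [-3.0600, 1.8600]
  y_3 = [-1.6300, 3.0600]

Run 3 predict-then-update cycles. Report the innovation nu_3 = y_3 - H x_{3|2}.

innov = [-0.2143, 1.0725]

step 1: x^-=[0.6363, -0.2244, -2.8247]  P^-=[0.9827 -0.1703 0.0002; -0.1703 1.5556 -0.2489; 0.0002 -0.2489 1.6856]  S=[1.3709 0.1100; 0.1100 1.8970]  K=[0.7070 -0.0013; -0.1447 0.8204; 0.3128 -0.2470]  nu=[3.6378, 2.9546]  x^+=[3.2046, 1.6733, -2.4167]  P^+=[0.2976 -0.0919 -0.2844; -0.0919 0.2762 0.1655; -0.2844 0.1655 1.4526]
step 2: x^-=[3.5881, 1.5348, -3.3117]  P^-=[0.7573 -0.1879 -0.5410; -0.1879 0.6404 0.3323; -0.5410 0.3323 2.4619]  S=[0.9380 0.1071; 0.1071 0.8703]  K=[0.6482 -0.0097; -0.1320 0.6562; 0.1191 -0.0994]  nu=[-5.9430, -0.9362]  x^+=[-0.2552, 1.7051, -3.9265]  P^+=[0.3644 -0.1477 -0.6072; -0.1477 0.2679 0.3940; -0.6072 0.3940 2.4425]
step 3: x^-=[-0.2548, 1.4880, -5.1195]  P^-=[0.9226 -0.3233 -1.1133; -0.3233 0.6944 0.7745; -1.1133 0.7745 3.9145]  S=[0.9043 0.1085; 0.1085 0.8186]  K=[0.6905 -0.0551; -0.1620 0.6669; -0.0915 0.0922]  nu=[-0.2143, 1.0725]  x^+=[-0.4619, 2.2380, -5.0010]  P^+=[0.4973 -0.2430 -1.0595; -0.2430 0.3300 0.7190; -1.0595 0.7190 3.9018]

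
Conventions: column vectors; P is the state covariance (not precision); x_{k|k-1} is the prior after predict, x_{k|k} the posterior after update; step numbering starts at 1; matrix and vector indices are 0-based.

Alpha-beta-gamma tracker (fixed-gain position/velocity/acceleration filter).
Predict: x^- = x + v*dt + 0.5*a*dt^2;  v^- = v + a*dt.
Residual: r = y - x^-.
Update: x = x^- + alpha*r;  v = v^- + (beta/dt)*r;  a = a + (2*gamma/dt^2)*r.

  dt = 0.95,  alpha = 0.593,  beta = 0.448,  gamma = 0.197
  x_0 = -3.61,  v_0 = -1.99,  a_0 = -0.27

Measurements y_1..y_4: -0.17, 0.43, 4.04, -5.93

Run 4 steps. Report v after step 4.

v_post = 0.5677

step 1: x_pred=-5.6223  r=5.4523  x^+=-2.3891  v^+=0.3247  a^+=2.1103
step 2: x_pred=-1.1284  r=1.5584  x^+=-0.2043  v^+=3.0644  a^+=2.7906
step 3: x_pred=3.9662  r=0.0738  x^+=4.0100  v^+=5.7503  a^+=2.8229
step 4: x_pred=10.7465  r=-16.6765  x^+=0.8574  v^+=0.5677  a^+=-4.4575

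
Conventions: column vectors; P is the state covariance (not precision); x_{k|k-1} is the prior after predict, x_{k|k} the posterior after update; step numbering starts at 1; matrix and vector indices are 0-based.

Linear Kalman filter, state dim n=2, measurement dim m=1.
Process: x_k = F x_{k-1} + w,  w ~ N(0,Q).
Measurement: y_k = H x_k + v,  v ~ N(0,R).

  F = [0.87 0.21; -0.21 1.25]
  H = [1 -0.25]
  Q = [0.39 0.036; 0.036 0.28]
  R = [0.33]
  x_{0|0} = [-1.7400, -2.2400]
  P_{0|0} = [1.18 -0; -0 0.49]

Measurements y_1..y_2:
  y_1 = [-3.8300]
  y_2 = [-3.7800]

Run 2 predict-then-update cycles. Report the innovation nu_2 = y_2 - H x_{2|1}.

innov = [-0.4263]

step 1: x^-=[-1.9842, -2.4346]  P^-=[1.3048 -0.0510; -0.0510 1.0977]  S=[1.7288]  K=[0.7621; -0.1882]  nu=[-2.4545]  x^+=[-3.8547, -1.9727]  P^+=[0.3007 0.1970; 0.1970 1.0364]
step 2: x^-=[-3.7678, -1.6563]  P^-=[0.7353 0.4587; 0.4587 1.8093]  S=[0.9491]  K=[0.6540; 0.0067]  nu=[-0.4263]  x^+=[-4.0466, -1.6592]  P^+=[0.3294 0.4545; 0.4545 1.8092]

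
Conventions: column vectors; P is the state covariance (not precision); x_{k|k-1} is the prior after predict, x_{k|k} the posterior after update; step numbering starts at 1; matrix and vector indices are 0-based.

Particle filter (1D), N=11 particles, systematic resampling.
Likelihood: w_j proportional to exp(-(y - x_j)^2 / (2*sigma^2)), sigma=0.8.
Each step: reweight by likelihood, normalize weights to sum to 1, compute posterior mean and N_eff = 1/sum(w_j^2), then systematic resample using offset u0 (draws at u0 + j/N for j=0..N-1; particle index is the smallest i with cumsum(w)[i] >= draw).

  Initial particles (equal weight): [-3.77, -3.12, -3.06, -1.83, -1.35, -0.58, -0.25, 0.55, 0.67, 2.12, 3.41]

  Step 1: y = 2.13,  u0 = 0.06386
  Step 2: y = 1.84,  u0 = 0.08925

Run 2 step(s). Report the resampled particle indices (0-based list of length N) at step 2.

resampled_idx = [2, 2, 3, 4, 4, 5, 6, 7, 7, 8, 10]

step 1: w=[0.0000, 0.0000, 0.0000, 0.0000, 0.0000, 0.0020, 0.0074, 0.0875, 0.1164, 0.6155, 0.1711]  mean=2.0115  Neff=2.3289  idx=[7, 8, 9, 9, 9, 9, 9, 9, 9, 10, 10]
step 2: w=[0.0364, 0.0458, 0.1256, 0.1256, 0.1256, 0.1256, 0.1256, 0.1256, 0.1256, 0.0195, 0.0195]  mean=2.0467  Neff=8.7313  idx=[2, 2, 3, 4, 4, 5, 6, 7, 7, 8, 10]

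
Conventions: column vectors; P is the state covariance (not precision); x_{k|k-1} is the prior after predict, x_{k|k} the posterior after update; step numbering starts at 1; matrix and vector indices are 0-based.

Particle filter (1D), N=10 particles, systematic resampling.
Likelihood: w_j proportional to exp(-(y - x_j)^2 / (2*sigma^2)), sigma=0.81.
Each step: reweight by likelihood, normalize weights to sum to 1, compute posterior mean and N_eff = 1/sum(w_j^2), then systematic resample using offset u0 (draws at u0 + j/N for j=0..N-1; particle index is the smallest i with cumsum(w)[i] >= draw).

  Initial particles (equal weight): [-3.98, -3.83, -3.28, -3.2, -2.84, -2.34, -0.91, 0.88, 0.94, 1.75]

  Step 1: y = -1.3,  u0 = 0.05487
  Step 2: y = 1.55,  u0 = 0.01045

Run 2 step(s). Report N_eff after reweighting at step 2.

step 1: w=[0.0025, 0.0046, 0.0302, 0.0383, 0.0983, 0.2628, 0.5337, 0.0160, 0.0131, 0.0005]  mean=-1.6016  Neff=2.7293  idx=[3, 4, 5, 5, 6, 6, 6, 6, 6, 6]
step 2: w=[0.0000, 0.0000, 0.0002, 0.0002, 0.1666, 0.1666, 0.1666, 0.1666, 0.1666, 0.1666]  mean=-0.9105  Neff=6.0040  idx=[4, 4, 5, 5, 6, 7, 7, 8, 8, 9]

N_eff = 6.0040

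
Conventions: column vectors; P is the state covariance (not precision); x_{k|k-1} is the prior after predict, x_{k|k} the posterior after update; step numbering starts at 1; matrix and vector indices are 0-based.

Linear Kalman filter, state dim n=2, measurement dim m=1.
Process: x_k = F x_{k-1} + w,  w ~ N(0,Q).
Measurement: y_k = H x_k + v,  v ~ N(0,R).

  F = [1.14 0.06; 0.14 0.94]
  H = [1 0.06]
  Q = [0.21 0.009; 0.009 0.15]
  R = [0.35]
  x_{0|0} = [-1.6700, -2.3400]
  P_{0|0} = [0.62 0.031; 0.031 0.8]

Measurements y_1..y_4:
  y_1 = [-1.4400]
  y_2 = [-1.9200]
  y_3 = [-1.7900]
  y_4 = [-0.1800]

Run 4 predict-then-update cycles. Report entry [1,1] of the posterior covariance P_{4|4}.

P_post[1,1] = 0.9169

step 1: x^-=[-2.0442, -2.4334]  P^-=[1.0229 0.1866; 0.1866 0.8772]  S=[1.3984]  K=[0.7395; 0.1710]  nu=[0.7502]  x^+=[-1.4895, -2.3051]  P^+=[0.2582 0.0097; 0.0097 0.8363]
step 2: x^-=[-1.8363, -2.3753]  P^-=[0.5499 0.1078; 0.1078 0.8965]  S=[0.9161]  K=[0.6074; 0.1764]  nu=[0.0588]  x^+=[-1.8006, -2.3649]  P^+=[0.2120 0.0097; 0.0097 0.8680]
step 3: x^-=[-2.1945, -2.4751]  P^-=[0.4900 0.1022; 0.1022 0.9237]  S=[0.8556]  K=[0.5799; 0.1843]  nu=[0.5531]  x^+=[-1.8739, -2.3732]  P^+=[0.2023 0.0108; 0.0108 0.8946]
step 4: x^-=[-2.2786, -2.4931]  P^-=[0.4776 0.1034; 0.1034 0.9473]  S=[0.8434]  K=[0.5736; 0.1900]  nu=[2.2482]  x^+=[-0.9890, -2.0660]  P^+=[0.2001 0.0115; 0.0115 0.9169]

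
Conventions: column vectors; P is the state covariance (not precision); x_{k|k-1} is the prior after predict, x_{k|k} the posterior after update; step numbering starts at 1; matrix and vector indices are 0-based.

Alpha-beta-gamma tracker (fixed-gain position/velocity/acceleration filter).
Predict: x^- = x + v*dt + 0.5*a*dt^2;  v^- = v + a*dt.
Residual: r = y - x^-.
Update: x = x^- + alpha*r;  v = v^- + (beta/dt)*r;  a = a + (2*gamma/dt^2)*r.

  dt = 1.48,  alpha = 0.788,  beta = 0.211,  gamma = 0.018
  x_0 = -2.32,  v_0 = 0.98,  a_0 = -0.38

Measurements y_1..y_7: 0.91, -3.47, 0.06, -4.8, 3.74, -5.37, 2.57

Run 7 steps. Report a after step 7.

a_post = -0.1695

step 1: x_pred=-1.2858  r=2.1958  x^+=0.4445  v^+=0.7306  a^+=-0.3439
step 2: x_pred=1.1492  r=-4.6192  x^+=-2.4907  v^+=-0.4369  a^+=-0.4198
step 3: x_pred=-3.5971  r=3.6571  x^+=-0.7153  v^+=-0.5369  a^+=-0.3597
step 4: x_pred=-1.9038  r=-2.8962  x^+=-4.1860  v^+=-1.4821  a^+=-0.4073
step 5: x_pred=-6.8257  r=10.5657  x^+=1.5001  v^+=-0.5787  a^+=-0.2337
step 6: x_pred=0.3877  r=-5.7577  x^+=-4.1494  v^+=-1.7454  a^+=-0.3283
step 7: x_pred=-7.0921  r=9.6621  x^+=0.5216  v^+=-0.8538  a^+=-0.1695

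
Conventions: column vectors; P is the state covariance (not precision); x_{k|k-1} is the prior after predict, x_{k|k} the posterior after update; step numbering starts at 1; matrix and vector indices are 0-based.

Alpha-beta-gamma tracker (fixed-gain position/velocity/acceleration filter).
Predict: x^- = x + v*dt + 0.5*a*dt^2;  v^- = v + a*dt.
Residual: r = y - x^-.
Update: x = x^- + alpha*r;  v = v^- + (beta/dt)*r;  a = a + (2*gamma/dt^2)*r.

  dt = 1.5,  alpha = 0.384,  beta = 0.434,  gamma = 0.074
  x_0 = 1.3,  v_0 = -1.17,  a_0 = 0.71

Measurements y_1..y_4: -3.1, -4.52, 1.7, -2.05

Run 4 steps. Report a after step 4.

step 1: x_pred=0.3438  r=-3.4438  x^+=-0.9786  v^+=-1.1014  a^+=0.4835
step 2: x_pred=-2.0868  r=-2.4332  x^+=-3.0212  v^+=-1.0802  a^+=0.3234
step 3: x_pred=-4.2776  r=5.9776  x^+=-1.9822  v^+=1.1345  a^+=0.7166
step 4: x_pred=0.5257  r=-2.5757  x^+=-0.4633  v^+=1.4642  a^+=0.5472

a_post = 0.5472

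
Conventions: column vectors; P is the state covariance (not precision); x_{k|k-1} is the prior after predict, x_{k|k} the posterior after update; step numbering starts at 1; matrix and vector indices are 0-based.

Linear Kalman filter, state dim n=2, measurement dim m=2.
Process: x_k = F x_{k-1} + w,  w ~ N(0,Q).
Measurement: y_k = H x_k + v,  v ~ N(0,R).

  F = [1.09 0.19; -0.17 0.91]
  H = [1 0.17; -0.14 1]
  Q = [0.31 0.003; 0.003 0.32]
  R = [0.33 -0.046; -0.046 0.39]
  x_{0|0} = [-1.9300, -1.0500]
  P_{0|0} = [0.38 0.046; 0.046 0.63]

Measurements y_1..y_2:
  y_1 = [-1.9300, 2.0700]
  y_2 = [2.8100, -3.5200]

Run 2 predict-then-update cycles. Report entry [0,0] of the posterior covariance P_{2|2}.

P_post[0,0] = 0.2146

step 1: x^-=[-2.3032, -0.6274]  P^-=[0.8033 0.0857; 0.0857 0.8385]  S=[1.1866 0.0677; 0.0677 1.2202]  K=[0.6927 -0.0604; 0.1542 0.6688]  nu=[0.4799, 2.3750]  x^+=[-2.1143, 1.0348]  P^+=[0.2352 -0.0225; -0.0225 0.2506]
step 2: x^-=[-2.1079, 1.3011]  P^-=[0.5891 -0.0188; -0.0188 0.5413]  S=[0.9284 -0.0549; -0.0549 0.9481]  K=[0.6270 -0.0706; 0.1131 0.5802]  nu=[4.6967, -5.1162]  x^+=[1.1980, -1.1362]  P^+=[0.2146 -0.0263; -0.0263 0.2174]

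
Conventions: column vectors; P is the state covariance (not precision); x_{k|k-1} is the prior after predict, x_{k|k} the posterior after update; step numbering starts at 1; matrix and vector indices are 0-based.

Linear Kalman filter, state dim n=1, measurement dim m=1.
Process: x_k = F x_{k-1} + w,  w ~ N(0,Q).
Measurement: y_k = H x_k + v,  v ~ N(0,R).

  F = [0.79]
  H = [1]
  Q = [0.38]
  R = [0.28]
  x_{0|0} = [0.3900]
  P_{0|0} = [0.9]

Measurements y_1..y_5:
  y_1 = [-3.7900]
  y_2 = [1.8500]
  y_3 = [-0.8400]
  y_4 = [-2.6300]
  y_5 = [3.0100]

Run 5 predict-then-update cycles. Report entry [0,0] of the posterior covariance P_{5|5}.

P_post[0,0] = 0.1784

step 1: x^-=[0.3081]  P^-=[0.9417]  S=[1.2217]  K=[0.7708]  nu=[-4.0981]  x^+=[-2.8508]  P^+=[0.2158]
step 2: x^-=[-2.2521]  P^-=[0.5147]  S=[0.7947]  K=[0.6477]  nu=[4.1021]  x^+=[0.4047]  P^+=[0.1813]
step 3: x^-=[0.3197]  P^-=[0.4932]  S=[0.7732]  K=[0.6379]  nu=[-1.1597]  x^+=[-0.4200]  P^+=[0.1786]
step 4: x^-=[-0.3318]  P^-=[0.4915]  S=[0.7715]  K=[0.6371]  nu=[-2.2982]  x^+=[-1.7959]  P^+=[0.1784]
step 5: x^-=[-1.4187]  P^-=[0.4913]  S=[0.7713]  K=[0.6370]  nu=[4.4287]  x^+=[1.4023]  P^+=[0.1784]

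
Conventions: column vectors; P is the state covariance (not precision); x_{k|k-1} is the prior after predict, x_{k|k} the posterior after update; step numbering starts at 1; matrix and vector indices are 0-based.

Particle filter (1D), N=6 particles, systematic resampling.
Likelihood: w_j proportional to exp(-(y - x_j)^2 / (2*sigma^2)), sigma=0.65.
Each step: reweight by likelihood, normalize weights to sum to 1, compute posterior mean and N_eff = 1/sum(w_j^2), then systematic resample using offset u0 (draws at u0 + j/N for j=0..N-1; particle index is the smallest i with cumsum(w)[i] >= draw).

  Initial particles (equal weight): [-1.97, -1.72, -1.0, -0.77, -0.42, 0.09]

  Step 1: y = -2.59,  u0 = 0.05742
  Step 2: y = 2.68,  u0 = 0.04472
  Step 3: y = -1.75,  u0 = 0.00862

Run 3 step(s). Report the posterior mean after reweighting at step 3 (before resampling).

post_mean = -1.7598

step 1: w=[0.5681, 0.3656, 0.0449, 0.0178, 0.0034, 0.0002]  mean=-1.8080  Neff=2.1798  idx=[0, 0, 0, 0, 1, 1]
step 2: w=[0.0302, 0.0302, 0.0302, 0.0302, 0.4396, 0.4396]  mean=-1.7502  Neff=2.5634  idx=[1, 4, 4, 4, 5, 5]
step 3: w=[0.1590, 0.1682, 0.1682, 0.1682, 0.1682, 0.1682]  mean=-1.7598  Neff=5.9975  idx=[0, 1, 2, 3, 4, 5]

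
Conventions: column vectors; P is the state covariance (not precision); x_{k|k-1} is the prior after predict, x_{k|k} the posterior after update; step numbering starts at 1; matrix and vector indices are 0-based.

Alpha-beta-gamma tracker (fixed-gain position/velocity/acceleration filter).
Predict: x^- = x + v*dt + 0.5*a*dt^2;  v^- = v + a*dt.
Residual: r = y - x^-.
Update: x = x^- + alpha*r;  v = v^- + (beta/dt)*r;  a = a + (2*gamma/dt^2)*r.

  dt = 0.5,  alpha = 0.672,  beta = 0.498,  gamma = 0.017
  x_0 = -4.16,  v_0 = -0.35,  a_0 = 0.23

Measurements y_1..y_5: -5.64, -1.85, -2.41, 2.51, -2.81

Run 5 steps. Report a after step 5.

a_post = 0.0131

step 1: x_pred=-4.3063  r=-1.3337  x^+=-5.2025  v^+=-1.5634  a^+=0.0486
step 2: x_pred=-5.9782  r=4.1282  x^+=-3.2040  v^+=2.5725  a^+=0.6100
step 3: x_pred=-1.8415  r=-0.5685  x^+=-2.2235  v^+=2.3113  a^+=0.5327
step 4: x_pred=-1.0013  r=3.5113  x^+=1.3583  v^+=6.0749  a^+=1.0103
step 5: x_pred=4.5221  r=-7.3321  x^+=-0.4051  v^+=-0.7227  a^+=0.0131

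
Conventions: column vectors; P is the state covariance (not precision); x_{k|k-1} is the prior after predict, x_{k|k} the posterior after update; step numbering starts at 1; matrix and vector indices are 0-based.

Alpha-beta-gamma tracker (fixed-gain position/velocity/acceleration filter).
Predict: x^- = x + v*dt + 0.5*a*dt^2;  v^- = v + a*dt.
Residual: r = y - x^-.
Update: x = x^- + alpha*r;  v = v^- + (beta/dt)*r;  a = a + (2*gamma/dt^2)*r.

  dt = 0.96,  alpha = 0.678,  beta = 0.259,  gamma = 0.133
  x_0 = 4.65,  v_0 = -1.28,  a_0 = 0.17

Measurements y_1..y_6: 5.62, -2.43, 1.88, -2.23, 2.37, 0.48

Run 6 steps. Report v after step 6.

step 1: x_pred=3.4995  r=2.1205  x^+=4.9372  v^+=-0.5447  a^+=0.7820
step 2: x_pred=4.7746  r=-7.2046  x^+=-0.1101  v^+=-1.7377  a^+=-1.2974
step 3: x_pred=-2.3762  r=4.2562  x^+=0.5095  v^+=-1.8350  a^+=-0.0690
step 4: x_pred=-1.2839  r=-0.9461  x^+=-1.9253  v^+=-2.1565  a^+=-0.3421
step 5: x_pred=-4.1532  r=6.5232  x^+=0.2695  v^+=-0.7250  a^+=1.5407
step 6: x_pred=0.2835  r=0.1965  x^+=0.4167  v^+=0.8071  a^+=1.5974

v_post = 0.8071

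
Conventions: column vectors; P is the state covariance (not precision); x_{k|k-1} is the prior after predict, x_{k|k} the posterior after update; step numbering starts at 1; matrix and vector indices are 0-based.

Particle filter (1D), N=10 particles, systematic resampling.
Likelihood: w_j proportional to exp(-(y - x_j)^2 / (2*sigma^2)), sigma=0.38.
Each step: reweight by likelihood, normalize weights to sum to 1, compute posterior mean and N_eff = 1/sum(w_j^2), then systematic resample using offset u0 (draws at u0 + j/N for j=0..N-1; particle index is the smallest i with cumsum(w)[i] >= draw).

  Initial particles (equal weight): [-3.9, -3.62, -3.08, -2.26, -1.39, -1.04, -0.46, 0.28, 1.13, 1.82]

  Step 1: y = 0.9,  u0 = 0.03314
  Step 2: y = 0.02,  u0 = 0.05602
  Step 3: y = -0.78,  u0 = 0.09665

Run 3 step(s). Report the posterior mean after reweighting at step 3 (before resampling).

step 1: w=[0.0000, 0.0000, 0.0000, 0.0000, 0.0000, 0.0000, 0.0014, 0.2294, 0.7229, 0.0463]  mean=0.9647  Neff=1.7322  idx=[7, 7, 8, 8, 8, 8, 8, 8, 8, 8]
step 2: w=[0.4669, 0.4669, 0.0083, 0.0083, 0.0083, 0.0083, 0.0083, 0.0083, 0.0083, 0.0083]  mean=0.3363  Neff=2.2909  idx=[0, 0, 0, 0, 0, 1, 1, 1, 1, 4]
step 3: w=[0.1111, 0.1111, 0.1111, 0.1111, 0.1111, 0.1111, 0.1111, 0.1111, 0.1111, 0.0000]  mean=0.2800  Neff=9.0003  idx=[0, 1, 2, 3, 4, 5, 6, 7, 8, 8]

post_mean = 0.2800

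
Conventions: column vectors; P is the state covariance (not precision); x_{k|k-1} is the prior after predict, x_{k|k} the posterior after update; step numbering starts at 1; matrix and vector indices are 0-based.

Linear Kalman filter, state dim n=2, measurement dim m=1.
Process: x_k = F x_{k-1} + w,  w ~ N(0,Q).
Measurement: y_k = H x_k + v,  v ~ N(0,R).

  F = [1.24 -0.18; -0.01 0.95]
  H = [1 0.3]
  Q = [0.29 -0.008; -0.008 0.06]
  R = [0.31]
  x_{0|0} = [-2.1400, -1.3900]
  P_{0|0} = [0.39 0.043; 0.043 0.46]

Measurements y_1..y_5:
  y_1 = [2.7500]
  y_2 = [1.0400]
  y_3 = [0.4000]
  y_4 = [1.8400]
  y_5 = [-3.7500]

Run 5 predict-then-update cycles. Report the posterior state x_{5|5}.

step 1: x^-=[-2.4034, -1.2991]  P^-=[0.8854 -0.0408; -0.0408 0.4744]  S=[1.2136]  K=[0.7195; 0.0837]  nu=[5.5431]  x^+=[1.5847, -0.8353]  P^+=[0.2572 -0.1138; -0.1138 0.4659]
step 2: x^-=[2.1153, -0.8094]  P^-=[0.7513 -0.2251; -0.2251 0.4826]  S=[0.9697]  K=[0.7052; -0.0829]  nu=[-0.8325]  x^+=[1.5283, -0.7404]  P^+=[0.2691 -0.1685; -0.1685 0.4760]
step 3: x^-=[2.0283, -0.7186]  P^-=[0.7945 -0.2915; -0.2915 0.4928]  S=[0.9739]  K=[0.7260; -0.1475]  nu=[-1.4127]  x^+=[1.0027, -0.5103]  P^+=[0.2812 -0.1872; -0.1872 0.4716]
step 4: x^-=[1.3353, -0.4948]  P^-=[0.8212 -0.3130; -0.3130 0.4892]  S=[0.9875]  K=[0.7366; -0.1684]  nu=[0.6532]  x^+=[1.8164, -0.6047]  P^+=[0.2855 -0.1906; -0.1906 0.4612]
step 5: x^-=[2.3611, -0.5927]  P^-=[0.8290 -0.3152; -0.3152 0.4799]  S=[0.9931]  K=[0.7396; -0.1725]  nu=[-5.9333]  x^+=[-2.0270, 0.4306]  P^+=[0.2858 -0.1886; -0.1886 0.4504]

x_post = [-2.0270, 0.4306]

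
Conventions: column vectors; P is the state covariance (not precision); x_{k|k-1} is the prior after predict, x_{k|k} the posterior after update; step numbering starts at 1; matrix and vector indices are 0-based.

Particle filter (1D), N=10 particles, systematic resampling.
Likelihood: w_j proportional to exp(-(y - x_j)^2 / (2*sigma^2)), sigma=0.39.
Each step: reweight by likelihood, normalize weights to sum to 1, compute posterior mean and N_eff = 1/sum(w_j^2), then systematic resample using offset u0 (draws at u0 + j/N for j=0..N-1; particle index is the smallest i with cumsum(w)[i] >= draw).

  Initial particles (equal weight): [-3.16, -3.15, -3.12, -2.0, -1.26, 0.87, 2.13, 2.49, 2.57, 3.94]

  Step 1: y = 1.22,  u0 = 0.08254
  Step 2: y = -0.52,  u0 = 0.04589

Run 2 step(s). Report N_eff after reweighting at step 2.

N_eff = 9.0000

step 1: w=[0.0000, 0.0000, 0.0000, 0.0000, 0.0000, 0.9013, 0.0886, 0.0067, 0.0034, 0.0000]  mean=0.9983  Neff=1.2191  idx=[5, 5, 5, 5, 5, 5, 5, 5, 5, 6]
step 2: w=[0.1111, 0.1111, 0.1111, 0.1111, 0.1111, 0.1111, 0.1111, 0.1111, 0.1111, 0.0000]  mean=0.8700  Neff=9.0000  idx=[0, 1, 2, 3, 4, 4, 5, 6, 7, 8]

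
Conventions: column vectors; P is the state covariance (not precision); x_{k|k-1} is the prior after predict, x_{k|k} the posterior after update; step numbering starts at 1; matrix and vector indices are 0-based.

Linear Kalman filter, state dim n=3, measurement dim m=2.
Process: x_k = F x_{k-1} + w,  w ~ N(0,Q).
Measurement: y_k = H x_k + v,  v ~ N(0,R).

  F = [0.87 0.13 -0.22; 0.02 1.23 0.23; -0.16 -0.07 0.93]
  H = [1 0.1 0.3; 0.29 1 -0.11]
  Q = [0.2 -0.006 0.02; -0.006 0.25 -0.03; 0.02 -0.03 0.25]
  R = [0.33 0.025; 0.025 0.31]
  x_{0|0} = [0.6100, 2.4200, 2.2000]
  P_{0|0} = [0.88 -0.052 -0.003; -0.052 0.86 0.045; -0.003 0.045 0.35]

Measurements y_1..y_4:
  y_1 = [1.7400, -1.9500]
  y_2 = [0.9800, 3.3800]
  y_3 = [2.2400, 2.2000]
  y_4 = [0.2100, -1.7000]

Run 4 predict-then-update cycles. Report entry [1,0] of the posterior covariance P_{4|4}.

P_post[1,0] = -0.1600

step 1: x^-=[0.3613, 3.4948, 1.7790]  P^-=[0.8844 0.0619 -0.1741; 0.0619 1.5928 0.0291; -0.1741 0.0291 0.5733]  S=[1.1916 0.4980; 0.4980 2.0248]  K=[0.7065 -0.0071; -0.1547 0.8320; 0.0202 -0.0467]  nu=[0.4955, -5.3539]  x^+=[0.7491, -1.0364, 2.0389]  P^+=[0.2945 -0.0892 -0.1753; -0.0892 0.2909 0.0995; -0.1753 0.0995 0.5694]
step 2: x^-=[0.0685, -0.7909, 1.8488]  P^-=[0.4966 -0.1371 -0.2673; -0.1371 0.7706 0.1989; -0.2673 0.1989 0.7886]  S=[0.7294 0.1426; 0.1426 1.0257]  K=[0.5604 -0.0425; -0.1394 0.7106; -0.0220 0.0368]  nu=[0.4360, 4.3544]  x^+=[0.1277, 2.2425, 1.9996]  P^+=[0.2725 -0.1068 -0.2597; -0.1068 0.2668 0.1728; -0.2597 0.1728 0.7871]
step 3: x^-=[-0.0373, 3.2208, 1.6822]  P^-=[0.5142 -0.2054 -0.3684; -0.2054 0.7854 0.3353; -0.3684 0.3353 0.9915]  S=[0.6993 0.1140; 0.1140 0.9813]  K=[0.5612 -0.0812; -0.1549 0.7201; -0.0748 0.1303]  nu=[1.4506, -0.8249]  x^+=[0.8437, 2.4020, 1.4662]  P^+=[0.2979 -0.1347 -0.3377; -0.1347 0.2852 0.2435; -0.3377 0.2435 0.9731]
step 4: x^-=[0.7237, 3.3086, 1.0604]  P^-=[0.5623 -0.2736 -0.4641; -0.2736 0.8611 0.4601; -0.4641 0.4601 1.1664]  S=[0.7003 0.0978; 0.0978 1.0022]  K=[0.5813 -0.1161; -0.1749 0.7466; -0.1265 0.2091]  nu=[-1.1627, -5.1018]  x^+=[0.6401, -0.2971, 0.1407]  P^+=[0.3254 -0.1600 -0.4016; -0.1600 0.3066 0.3009; -0.4016 0.3009 1.1166]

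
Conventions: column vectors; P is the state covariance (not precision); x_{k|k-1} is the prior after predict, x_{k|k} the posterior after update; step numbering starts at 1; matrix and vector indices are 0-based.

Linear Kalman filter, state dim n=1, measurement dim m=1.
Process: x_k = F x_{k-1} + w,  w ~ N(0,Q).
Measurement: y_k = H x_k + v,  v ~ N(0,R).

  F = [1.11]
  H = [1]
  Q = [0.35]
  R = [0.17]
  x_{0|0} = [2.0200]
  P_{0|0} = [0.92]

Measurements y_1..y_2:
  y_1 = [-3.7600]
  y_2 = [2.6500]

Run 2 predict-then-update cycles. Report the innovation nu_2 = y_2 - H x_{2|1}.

step 1: x^-=[2.2422]  P^-=[1.4835]  S=[1.6535]  K=[0.8972]  nu=[-6.0022]  x^+=[-3.1429]  P^+=[0.1525]
step 2: x^-=[-3.4886]  P^-=[0.5379]  S=[0.7079]  K=[0.7599]  nu=[6.1386]  x^+=[1.1759]  P^+=[0.1292]

innov = [6.1386]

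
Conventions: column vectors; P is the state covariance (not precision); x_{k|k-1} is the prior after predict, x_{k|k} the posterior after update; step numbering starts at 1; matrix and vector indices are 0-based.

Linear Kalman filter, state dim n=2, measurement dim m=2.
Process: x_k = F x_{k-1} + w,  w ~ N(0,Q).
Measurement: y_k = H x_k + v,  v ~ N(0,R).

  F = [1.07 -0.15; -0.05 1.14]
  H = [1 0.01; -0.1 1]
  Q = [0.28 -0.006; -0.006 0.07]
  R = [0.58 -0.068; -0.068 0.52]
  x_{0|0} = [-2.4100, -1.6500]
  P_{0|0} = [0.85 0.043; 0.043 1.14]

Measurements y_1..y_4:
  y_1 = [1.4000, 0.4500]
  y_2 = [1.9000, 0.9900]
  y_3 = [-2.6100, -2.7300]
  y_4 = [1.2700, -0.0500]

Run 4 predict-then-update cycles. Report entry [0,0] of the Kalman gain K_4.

step 1: x^-=[-2.3312, -1.7605]  P^-=[1.2650 -0.1936; -0.1936 1.5488]  S=[1.8413 -0.3725; -0.3725 2.1201]  K=[0.6796 -0.0316; 0.0548 0.7493]  nu=[3.7488, 1.9774]  x^+=[0.1539, -0.0735]  P^+=[0.3965 -0.0230; -0.0230 0.3836]
step 2: x^-=[0.1757, -0.0914]  P^-=[0.7500 -0.1210; -0.1210 0.5721]  S=[1.3276 -0.2582; -0.2582 1.1238]  K=[0.5549 -0.0470; 0.0149 0.5233]  nu=[1.7252, 1.0990]  x^+=[1.0814, 0.5094]  P^+=[0.3253 -0.0296; -0.0296 0.2681]
step 3: x^-=[1.0806, 0.5266]  P^-=[0.6680 -0.1056; -0.1056 0.4227]  S=[1.2459 -0.2361; -0.2361 0.9705]  K=[0.5259 -0.0497; 0.0034 0.4472]  nu=[-3.6959, -3.1486]  x^+=[-0.7064, -0.8939]  P^+=[0.3087 -0.0307; -0.0307 0.2293]
step 4: x^-=[-0.6217, -0.9838]  P^-=[0.6485 -0.0995; -0.0995 0.3722]  S=[1.2265 -0.2285; -0.2285 0.9186]  K=[0.5186 -0.0499; -0.0006 0.4159]  nu=[1.9016, 0.8716]  x^+=[0.3210, -0.6224]  P^+=[0.3045 -0.0307; -0.0307 0.2132]

K[0,0] = 0.5186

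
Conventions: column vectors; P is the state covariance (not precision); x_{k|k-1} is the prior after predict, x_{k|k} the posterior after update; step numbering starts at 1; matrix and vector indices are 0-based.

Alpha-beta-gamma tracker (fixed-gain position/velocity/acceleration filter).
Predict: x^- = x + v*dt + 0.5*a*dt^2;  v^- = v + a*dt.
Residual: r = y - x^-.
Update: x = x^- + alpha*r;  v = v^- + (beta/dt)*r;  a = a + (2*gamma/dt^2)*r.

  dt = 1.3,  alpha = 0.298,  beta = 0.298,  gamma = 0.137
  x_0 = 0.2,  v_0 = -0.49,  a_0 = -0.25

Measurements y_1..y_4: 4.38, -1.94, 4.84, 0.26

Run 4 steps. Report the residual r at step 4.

step 1: x_pred=-0.6482  r=5.0282  x^+=0.8502  v^+=0.3376  a^+=0.5652
step 2: x_pred=1.7667  r=-3.7067  x^+=0.6621  v^+=0.2227  a^+=-0.0357
step 3: x_pred=0.9215  r=3.9185  x^+=2.0892  v^+=1.0745  a^+=0.5996
step 4: x_pred=3.9927  r=-3.7327  x^+=2.8804  v^+=0.9983  a^+=-0.0056

resid = -3.7327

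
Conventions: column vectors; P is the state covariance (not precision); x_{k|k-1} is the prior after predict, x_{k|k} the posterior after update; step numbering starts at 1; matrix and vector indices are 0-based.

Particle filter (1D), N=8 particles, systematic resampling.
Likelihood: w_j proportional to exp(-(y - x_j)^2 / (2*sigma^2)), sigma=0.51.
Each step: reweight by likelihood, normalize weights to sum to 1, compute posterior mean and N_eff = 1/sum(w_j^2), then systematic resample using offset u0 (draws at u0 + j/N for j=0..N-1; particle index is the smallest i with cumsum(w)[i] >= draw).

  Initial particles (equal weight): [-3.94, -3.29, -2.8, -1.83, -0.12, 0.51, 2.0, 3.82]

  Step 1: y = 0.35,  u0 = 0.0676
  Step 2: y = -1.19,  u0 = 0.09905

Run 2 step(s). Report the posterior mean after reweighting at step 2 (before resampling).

post_mean = -0.0853

step 1: w=[0.0000, 0.0000, 0.0000, 0.0001, 0.4059, 0.5908, 0.0033, 0.0000]  mean=0.2591  Neff=1.9465  idx=[4, 4, 4, 5, 5, 5, 5, 5]
step 2: w=[0.3150, 0.3150, 0.3150, 0.0110, 0.0110, 0.0110, 0.0110, 0.0110]  mean=-0.0853  Neff=3.3526  idx=[0, 0, 1, 1, 1, 2, 2, 5]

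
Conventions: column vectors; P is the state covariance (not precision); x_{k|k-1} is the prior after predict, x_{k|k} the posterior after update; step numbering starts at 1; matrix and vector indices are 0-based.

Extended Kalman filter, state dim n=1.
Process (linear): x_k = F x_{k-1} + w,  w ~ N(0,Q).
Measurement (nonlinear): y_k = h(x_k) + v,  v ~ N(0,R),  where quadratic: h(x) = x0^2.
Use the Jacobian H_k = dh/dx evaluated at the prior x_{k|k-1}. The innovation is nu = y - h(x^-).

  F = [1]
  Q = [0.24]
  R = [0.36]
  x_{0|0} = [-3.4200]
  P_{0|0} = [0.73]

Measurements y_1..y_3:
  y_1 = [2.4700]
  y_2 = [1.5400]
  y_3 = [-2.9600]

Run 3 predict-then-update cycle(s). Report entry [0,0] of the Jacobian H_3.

H_jac[0,0] = -2.9253

step 1: x^-=[-3.4200]  P^-=[0.9700]  H_jac=[-6.8400]  S=[45.7420]  K=[-0.1450]  nu=[-9.2264]  x^+=[-2.0817]  P^+=[0.0076]
step 2: x^-=[-2.0817]  P^-=[0.2476]  H_jac=[-4.1635]  S=[4.6526]  K=[-0.2216]  nu=[-2.7936]  x^+=[-1.4627]  P^+=[0.0192]
step 3: x^-=[-1.4627]  P^-=[0.2592]  H_jac=[-2.9253]  S=[2.5778]  K=[-0.2941]  nu=[-5.0994]  x^+=[0.0371]  P^+=[0.0362]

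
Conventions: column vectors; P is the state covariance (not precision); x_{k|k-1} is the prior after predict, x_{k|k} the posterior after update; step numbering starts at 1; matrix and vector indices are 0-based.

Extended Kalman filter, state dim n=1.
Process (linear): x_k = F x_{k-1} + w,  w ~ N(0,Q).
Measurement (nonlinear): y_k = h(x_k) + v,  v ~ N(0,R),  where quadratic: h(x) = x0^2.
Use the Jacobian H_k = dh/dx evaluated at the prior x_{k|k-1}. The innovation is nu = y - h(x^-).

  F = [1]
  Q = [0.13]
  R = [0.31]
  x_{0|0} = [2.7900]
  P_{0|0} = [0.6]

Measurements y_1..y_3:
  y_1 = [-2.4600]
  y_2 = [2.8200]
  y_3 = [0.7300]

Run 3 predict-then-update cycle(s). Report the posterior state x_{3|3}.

x_post = [1.1032]

step 1: x^-=[2.7900]  P^-=[0.7300]  H_jac=[5.5800]  S=[23.0396]  K=[0.1768]  nu=[-10.2441]  x^+=[0.9788]  P^+=[0.0098]
step 2: x^-=[0.9788]  P^-=[0.1398]  H_jac=[1.9577]  S=[0.8459]  K=[0.3236]  nu=[1.8619]  x^+=[1.5814]  P^+=[0.0512]
step 3: x^-=[1.5814]  P^-=[0.1812]  H_jac=[3.1627]  S=[2.1229]  K=[0.2700]  nu=[-1.7707]  x^+=[1.1032]  P^+=[0.0265]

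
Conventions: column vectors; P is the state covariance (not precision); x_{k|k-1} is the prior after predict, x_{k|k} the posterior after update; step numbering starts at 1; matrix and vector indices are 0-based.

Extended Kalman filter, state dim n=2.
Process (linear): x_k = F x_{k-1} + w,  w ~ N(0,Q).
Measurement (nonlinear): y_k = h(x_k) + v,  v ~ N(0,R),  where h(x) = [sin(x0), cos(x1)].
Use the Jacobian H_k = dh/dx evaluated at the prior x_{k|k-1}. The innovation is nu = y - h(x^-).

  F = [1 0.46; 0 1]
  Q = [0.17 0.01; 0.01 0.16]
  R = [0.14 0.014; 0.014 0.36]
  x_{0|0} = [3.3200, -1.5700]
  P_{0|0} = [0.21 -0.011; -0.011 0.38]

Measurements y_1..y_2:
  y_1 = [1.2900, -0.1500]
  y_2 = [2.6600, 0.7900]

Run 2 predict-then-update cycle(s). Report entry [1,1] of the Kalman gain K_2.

step 1: x^-=[2.5978, -1.5700]  P^-=[0.4503 0.1738; 0.1738 0.5400]  H_jac=[-0.8558 0.0000; 0.0000 1.0000]  S=[0.4698 -0.1347; -0.1347 0.9000]  K=[-0.7992 0.0735; -0.1510 0.5774]  nu=[0.7726, -0.1508]  x^+=[1.9692, -1.7737]  P^+=[0.1296 0.0153; 0.0153 0.2057]
step 2: x^-=[1.1533, -1.7737]  P^-=[0.3571 0.1199; 0.1199 0.3657]  H_jac=[0.4055 0.0000; 0.0000 0.9795]  S=[0.1987 0.0616; 0.0616 0.7109]  K=[0.6962 0.1049; 0.0908 0.4961]  nu=[1.7459, 0.9916]  x^+=[2.4727, -1.1233]  P^+=[0.2440 0.0485; 0.0485 0.1836]

K[1,1] = 0.4961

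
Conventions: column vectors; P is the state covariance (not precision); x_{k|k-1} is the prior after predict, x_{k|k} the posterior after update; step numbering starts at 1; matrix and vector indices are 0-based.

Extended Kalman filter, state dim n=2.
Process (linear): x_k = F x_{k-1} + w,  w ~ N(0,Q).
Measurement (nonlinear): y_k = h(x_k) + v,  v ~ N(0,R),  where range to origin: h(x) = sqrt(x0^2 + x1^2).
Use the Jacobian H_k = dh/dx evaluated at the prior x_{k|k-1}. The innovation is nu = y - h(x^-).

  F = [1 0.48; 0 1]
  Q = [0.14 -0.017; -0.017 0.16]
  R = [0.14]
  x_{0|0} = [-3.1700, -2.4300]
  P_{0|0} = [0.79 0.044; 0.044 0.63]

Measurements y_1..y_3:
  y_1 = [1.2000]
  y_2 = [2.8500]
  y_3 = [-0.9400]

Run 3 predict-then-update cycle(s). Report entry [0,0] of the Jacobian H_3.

H_jac[0,0] = -0.9234

step 1: x^-=[-4.3364, -2.4300]  P^-=[1.1174 0.3294; 0.3294 0.7900]  H_jac=[-0.8724 -0.4889]  S=[1.4601]  K=[-0.7779; -0.4613]  nu=[-3.7708]  x^+=[-1.4031, -0.6905]  P^+=[0.2339 -0.1945; -0.1945 0.4793]
step 2: x^-=[-1.7345, -0.6905]  P^-=[0.2975 0.0185; 0.0185 0.6393]  H_jac=[-0.9291 -0.3699]  S=[0.4970]  K=[-0.5700; -0.5104]  nu=[0.9831]  x^+=[-2.2948, -1.1922]  P^+=[0.1361 -0.1261; -0.1261 0.5098]
step 3: x^-=[-2.8671, -1.1922]  P^-=[0.2725 0.1017; 0.1017 0.6698]  H_jac=[-0.9234 -0.3840]  S=[0.5432]  K=[-0.5351; -0.6463]  nu=[-4.0451]  x^+=[-0.7025, 1.4222]  P^+=[0.1170 -0.0862; -0.0862 0.4429]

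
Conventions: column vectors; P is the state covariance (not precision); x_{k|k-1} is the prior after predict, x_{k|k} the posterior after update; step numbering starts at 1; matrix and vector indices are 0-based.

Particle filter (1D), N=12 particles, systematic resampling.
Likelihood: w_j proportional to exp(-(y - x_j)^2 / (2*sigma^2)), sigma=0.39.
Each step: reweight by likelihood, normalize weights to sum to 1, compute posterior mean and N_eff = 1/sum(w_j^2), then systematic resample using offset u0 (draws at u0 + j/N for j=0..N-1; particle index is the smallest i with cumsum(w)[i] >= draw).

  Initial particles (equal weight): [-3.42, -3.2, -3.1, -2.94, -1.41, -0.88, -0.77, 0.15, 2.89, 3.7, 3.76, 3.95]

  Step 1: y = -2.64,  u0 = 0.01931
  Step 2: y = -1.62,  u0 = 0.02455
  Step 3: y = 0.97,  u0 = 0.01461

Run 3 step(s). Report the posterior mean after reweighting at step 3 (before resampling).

step 1: w=[0.0777, 0.2048, 0.2864, 0.4271, 0.0040, 0.0000, 0.0000, 0.0000, 0.0000, 0.0000, 0.0000, 0.0000]  mean=-3.0702  Neff=3.2006  idx=[0, 1, 1, 1, 2, 2, 2, 3, 3, 3, 3, 3]
step 2: w=[0.0012, 0.0141, 0.0141, 0.0141, 0.0386, 0.0386, 0.0386, 0.1682, 0.1682, 0.1682, 0.1682, 0.1682]  mean=-2.9701  Neff=6.8285  idx=[2, 5, 7, 7, 8, 8, 9, 9, 10, 10, 11, 11]
step 3: w=[0.0001, 0.0015, 0.0998, 0.0998, 0.0998, 0.0998, 0.0998, 0.0998, 0.0998, 0.0998, 0.0998, 0.0998]  mean=-2.9403  Neff=10.0319  idx=[2, 2, 3, 4, 5, 6, 7, 7, 8, 9, 10, 11]

post_mean = -2.9403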